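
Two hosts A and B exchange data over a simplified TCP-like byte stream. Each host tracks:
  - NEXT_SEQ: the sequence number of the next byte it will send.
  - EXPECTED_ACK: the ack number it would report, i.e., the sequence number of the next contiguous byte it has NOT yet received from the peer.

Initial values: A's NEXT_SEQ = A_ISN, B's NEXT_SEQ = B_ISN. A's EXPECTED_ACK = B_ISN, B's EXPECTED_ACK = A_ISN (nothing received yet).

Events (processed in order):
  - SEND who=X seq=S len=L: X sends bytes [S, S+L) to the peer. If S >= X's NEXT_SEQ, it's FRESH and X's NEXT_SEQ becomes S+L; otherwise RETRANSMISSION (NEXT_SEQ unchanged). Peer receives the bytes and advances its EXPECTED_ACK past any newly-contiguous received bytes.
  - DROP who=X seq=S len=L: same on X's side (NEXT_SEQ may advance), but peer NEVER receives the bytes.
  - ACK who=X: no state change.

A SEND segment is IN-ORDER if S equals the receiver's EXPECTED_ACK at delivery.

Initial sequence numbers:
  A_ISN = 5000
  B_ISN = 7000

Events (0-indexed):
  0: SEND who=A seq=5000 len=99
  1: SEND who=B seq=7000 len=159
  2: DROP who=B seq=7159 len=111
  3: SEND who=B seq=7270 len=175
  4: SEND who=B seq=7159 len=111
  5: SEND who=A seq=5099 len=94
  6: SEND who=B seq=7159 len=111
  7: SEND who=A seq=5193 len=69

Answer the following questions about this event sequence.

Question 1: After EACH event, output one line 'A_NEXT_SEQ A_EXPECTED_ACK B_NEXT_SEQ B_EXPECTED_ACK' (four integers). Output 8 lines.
5099 7000 7000 5099
5099 7159 7159 5099
5099 7159 7270 5099
5099 7159 7445 5099
5099 7445 7445 5099
5193 7445 7445 5193
5193 7445 7445 5193
5262 7445 7445 5262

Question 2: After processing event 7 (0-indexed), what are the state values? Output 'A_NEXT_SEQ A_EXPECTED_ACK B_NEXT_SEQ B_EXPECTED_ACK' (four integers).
After event 0: A_seq=5099 A_ack=7000 B_seq=7000 B_ack=5099
After event 1: A_seq=5099 A_ack=7159 B_seq=7159 B_ack=5099
After event 2: A_seq=5099 A_ack=7159 B_seq=7270 B_ack=5099
After event 3: A_seq=5099 A_ack=7159 B_seq=7445 B_ack=5099
After event 4: A_seq=5099 A_ack=7445 B_seq=7445 B_ack=5099
After event 5: A_seq=5193 A_ack=7445 B_seq=7445 B_ack=5193
After event 6: A_seq=5193 A_ack=7445 B_seq=7445 B_ack=5193
After event 7: A_seq=5262 A_ack=7445 B_seq=7445 B_ack=5262

5262 7445 7445 5262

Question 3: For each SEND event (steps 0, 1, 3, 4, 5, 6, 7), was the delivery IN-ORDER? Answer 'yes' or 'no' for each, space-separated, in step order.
Answer: yes yes no yes yes no yes

Derivation:
Step 0: SEND seq=5000 -> in-order
Step 1: SEND seq=7000 -> in-order
Step 3: SEND seq=7270 -> out-of-order
Step 4: SEND seq=7159 -> in-order
Step 5: SEND seq=5099 -> in-order
Step 6: SEND seq=7159 -> out-of-order
Step 7: SEND seq=5193 -> in-order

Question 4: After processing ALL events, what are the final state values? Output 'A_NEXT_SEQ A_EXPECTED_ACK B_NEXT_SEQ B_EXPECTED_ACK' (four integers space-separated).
After event 0: A_seq=5099 A_ack=7000 B_seq=7000 B_ack=5099
After event 1: A_seq=5099 A_ack=7159 B_seq=7159 B_ack=5099
After event 2: A_seq=5099 A_ack=7159 B_seq=7270 B_ack=5099
After event 3: A_seq=5099 A_ack=7159 B_seq=7445 B_ack=5099
After event 4: A_seq=5099 A_ack=7445 B_seq=7445 B_ack=5099
After event 5: A_seq=5193 A_ack=7445 B_seq=7445 B_ack=5193
After event 6: A_seq=5193 A_ack=7445 B_seq=7445 B_ack=5193
After event 7: A_seq=5262 A_ack=7445 B_seq=7445 B_ack=5262

Answer: 5262 7445 7445 5262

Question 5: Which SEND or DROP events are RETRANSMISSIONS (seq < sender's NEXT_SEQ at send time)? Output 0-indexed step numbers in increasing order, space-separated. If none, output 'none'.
Answer: 4 6

Derivation:
Step 0: SEND seq=5000 -> fresh
Step 1: SEND seq=7000 -> fresh
Step 2: DROP seq=7159 -> fresh
Step 3: SEND seq=7270 -> fresh
Step 4: SEND seq=7159 -> retransmit
Step 5: SEND seq=5099 -> fresh
Step 6: SEND seq=7159 -> retransmit
Step 7: SEND seq=5193 -> fresh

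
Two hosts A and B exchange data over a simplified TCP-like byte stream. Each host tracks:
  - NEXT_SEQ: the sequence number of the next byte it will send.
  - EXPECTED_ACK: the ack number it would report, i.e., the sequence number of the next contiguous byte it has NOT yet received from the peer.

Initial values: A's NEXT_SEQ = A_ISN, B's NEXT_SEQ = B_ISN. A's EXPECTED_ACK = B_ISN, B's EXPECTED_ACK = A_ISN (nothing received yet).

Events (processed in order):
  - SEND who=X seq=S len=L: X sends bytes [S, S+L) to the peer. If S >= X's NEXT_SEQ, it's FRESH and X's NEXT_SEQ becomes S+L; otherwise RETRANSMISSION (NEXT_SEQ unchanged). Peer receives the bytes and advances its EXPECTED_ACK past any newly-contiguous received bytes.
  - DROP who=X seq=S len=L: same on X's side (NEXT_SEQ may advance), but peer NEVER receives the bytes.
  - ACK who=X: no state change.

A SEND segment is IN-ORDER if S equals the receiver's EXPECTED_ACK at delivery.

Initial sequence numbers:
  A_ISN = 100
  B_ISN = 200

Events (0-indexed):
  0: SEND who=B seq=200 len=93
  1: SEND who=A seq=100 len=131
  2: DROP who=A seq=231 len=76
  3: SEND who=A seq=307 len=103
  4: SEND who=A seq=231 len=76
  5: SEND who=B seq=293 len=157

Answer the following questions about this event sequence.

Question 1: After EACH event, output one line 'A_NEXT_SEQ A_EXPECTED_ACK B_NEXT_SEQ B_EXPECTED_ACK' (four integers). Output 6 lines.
100 293 293 100
231 293 293 231
307 293 293 231
410 293 293 231
410 293 293 410
410 450 450 410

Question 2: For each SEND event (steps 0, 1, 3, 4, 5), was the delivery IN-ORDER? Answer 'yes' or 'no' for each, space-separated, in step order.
Answer: yes yes no yes yes

Derivation:
Step 0: SEND seq=200 -> in-order
Step 1: SEND seq=100 -> in-order
Step 3: SEND seq=307 -> out-of-order
Step 4: SEND seq=231 -> in-order
Step 5: SEND seq=293 -> in-order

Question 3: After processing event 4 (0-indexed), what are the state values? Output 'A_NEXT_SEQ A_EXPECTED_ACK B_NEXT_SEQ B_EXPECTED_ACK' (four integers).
After event 0: A_seq=100 A_ack=293 B_seq=293 B_ack=100
After event 1: A_seq=231 A_ack=293 B_seq=293 B_ack=231
After event 2: A_seq=307 A_ack=293 B_seq=293 B_ack=231
After event 3: A_seq=410 A_ack=293 B_seq=293 B_ack=231
After event 4: A_seq=410 A_ack=293 B_seq=293 B_ack=410

410 293 293 410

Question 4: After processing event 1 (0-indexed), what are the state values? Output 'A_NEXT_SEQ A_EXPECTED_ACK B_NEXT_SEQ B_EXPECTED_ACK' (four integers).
After event 0: A_seq=100 A_ack=293 B_seq=293 B_ack=100
After event 1: A_seq=231 A_ack=293 B_seq=293 B_ack=231

231 293 293 231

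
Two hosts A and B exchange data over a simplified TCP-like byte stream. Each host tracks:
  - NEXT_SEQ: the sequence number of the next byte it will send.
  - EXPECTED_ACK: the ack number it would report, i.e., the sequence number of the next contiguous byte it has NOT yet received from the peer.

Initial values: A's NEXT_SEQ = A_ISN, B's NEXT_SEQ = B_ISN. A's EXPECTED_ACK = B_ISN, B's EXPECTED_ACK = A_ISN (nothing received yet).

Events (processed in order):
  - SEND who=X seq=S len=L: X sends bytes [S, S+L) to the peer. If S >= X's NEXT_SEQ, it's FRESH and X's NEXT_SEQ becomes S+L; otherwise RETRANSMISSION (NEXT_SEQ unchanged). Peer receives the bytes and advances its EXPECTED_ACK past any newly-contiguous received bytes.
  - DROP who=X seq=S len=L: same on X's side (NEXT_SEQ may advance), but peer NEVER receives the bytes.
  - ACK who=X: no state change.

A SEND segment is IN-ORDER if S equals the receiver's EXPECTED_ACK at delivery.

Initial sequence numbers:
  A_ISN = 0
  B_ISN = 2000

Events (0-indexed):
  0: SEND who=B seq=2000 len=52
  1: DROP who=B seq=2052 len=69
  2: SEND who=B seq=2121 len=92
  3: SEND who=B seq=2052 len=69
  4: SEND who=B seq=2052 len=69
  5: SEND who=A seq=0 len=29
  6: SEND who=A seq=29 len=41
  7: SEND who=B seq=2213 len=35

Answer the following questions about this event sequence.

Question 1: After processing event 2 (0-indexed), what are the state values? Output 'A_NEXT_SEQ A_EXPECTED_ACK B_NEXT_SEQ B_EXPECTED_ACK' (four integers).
After event 0: A_seq=0 A_ack=2052 B_seq=2052 B_ack=0
After event 1: A_seq=0 A_ack=2052 B_seq=2121 B_ack=0
After event 2: A_seq=0 A_ack=2052 B_seq=2213 B_ack=0

0 2052 2213 0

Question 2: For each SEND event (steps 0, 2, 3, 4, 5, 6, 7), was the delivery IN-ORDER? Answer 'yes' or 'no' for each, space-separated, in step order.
Answer: yes no yes no yes yes yes

Derivation:
Step 0: SEND seq=2000 -> in-order
Step 2: SEND seq=2121 -> out-of-order
Step 3: SEND seq=2052 -> in-order
Step 4: SEND seq=2052 -> out-of-order
Step 5: SEND seq=0 -> in-order
Step 6: SEND seq=29 -> in-order
Step 7: SEND seq=2213 -> in-order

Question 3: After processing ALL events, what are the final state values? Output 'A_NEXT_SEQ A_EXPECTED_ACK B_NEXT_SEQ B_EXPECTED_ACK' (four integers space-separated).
Answer: 70 2248 2248 70

Derivation:
After event 0: A_seq=0 A_ack=2052 B_seq=2052 B_ack=0
After event 1: A_seq=0 A_ack=2052 B_seq=2121 B_ack=0
After event 2: A_seq=0 A_ack=2052 B_seq=2213 B_ack=0
After event 3: A_seq=0 A_ack=2213 B_seq=2213 B_ack=0
After event 4: A_seq=0 A_ack=2213 B_seq=2213 B_ack=0
After event 5: A_seq=29 A_ack=2213 B_seq=2213 B_ack=29
After event 6: A_seq=70 A_ack=2213 B_seq=2213 B_ack=70
After event 7: A_seq=70 A_ack=2248 B_seq=2248 B_ack=70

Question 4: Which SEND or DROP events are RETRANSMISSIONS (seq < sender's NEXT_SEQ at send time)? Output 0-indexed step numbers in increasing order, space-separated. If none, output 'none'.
Answer: 3 4

Derivation:
Step 0: SEND seq=2000 -> fresh
Step 1: DROP seq=2052 -> fresh
Step 2: SEND seq=2121 -> fresh
Step 3: SEND seq=2052 -> retransmit
Step 4: SEND seq=2052 -> retransmit
Step 5: SEND seq=0 -> fresh
Step 6: SEND seq=29 -> fresh
Step 7: SEND seq=2213 -> fresh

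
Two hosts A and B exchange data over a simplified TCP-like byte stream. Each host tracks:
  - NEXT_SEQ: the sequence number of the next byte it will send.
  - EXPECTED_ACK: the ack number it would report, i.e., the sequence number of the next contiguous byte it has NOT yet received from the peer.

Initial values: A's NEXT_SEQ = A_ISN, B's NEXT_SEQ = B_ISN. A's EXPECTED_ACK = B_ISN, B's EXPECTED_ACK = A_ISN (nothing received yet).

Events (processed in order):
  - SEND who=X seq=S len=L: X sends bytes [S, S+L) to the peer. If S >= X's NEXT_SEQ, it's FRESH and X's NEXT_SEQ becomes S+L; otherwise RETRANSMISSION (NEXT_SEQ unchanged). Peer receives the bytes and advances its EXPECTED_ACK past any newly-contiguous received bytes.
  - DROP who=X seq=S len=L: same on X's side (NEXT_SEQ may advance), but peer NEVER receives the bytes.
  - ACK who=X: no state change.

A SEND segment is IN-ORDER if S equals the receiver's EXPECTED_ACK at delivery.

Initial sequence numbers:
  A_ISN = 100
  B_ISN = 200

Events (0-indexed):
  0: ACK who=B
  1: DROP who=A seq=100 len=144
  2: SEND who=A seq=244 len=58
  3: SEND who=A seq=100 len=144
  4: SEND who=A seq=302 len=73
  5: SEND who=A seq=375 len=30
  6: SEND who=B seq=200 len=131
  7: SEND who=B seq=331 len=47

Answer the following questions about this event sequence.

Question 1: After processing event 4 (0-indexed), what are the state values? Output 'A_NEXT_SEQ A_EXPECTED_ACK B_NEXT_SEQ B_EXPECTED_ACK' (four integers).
After event 0: A_seq=100 A_ack=200 B_seq=200 B_ack=100
After event 1: A_seq=244 A_ack=200 B_seq=200 B_ack=100
After event 2: A_seq=302 A_ack=200 B_seq=200 B_ack=100
After event 3: A_seq=302 A_ack=200 B_seq=200 B_ack=302
After event 4: A_seq=375 A_ack=200 B_seq=200 B_ack=375

375 200 200 375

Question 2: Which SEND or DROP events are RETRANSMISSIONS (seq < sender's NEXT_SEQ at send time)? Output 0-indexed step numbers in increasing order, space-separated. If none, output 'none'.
Answer: 3

Derivation:
Step 1: DROP seq=100 -> fresh
Step 2: SEND seq=244 -> fresh
Step 3: SEND seq=100 -> retransmit
Step 4: SEND seq=302 -> fresh
Step 5: SEND seq=375 -> fresh
Step 6: SEND seq=200 -> fresh
Step 7: SEND seq=331 -> fresh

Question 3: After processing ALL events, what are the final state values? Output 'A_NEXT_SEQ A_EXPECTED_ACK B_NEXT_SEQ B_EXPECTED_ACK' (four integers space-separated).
Answer: 405 378 378 405

Derivation:
After event 0: A_seq=100 A_ack=200 B_seq=200 B_ack=100
After event 1: A_seq=244 A_ack=200 B_seq=200 B_ack=100
After event 2: A_seq=302 A_ack=200 B_seq=200 B_ack=100
After event 3: A_seq=302 A_ack=200 B_seq=200 B_ack=302
After event 4: A_seq=375 A_ack=200 B_seq=200 B_ack=375
After event 5: A_seq=405 A_ack=200 B_seq=200 B_ack=405
After event 6: A_seq=405 A_ack=331 B_seq=331 B_ack=405
After event 7: A_seq=405 A_ack=378 B_seq=378 B_ack=405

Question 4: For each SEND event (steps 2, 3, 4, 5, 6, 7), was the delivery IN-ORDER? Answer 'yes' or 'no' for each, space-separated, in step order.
Answer: no yes yes yes yes yes

Derivation:
Step 2: SEND seq=244 -> out-of-order
Step 3: SEND seq=100 -> in-order
Step 4: SEND seq=302 -> in-order
Step 5: SEND seq=375 -> in-order
Step 6: SEND seq=200 -> in-order
Step 7: SEND seq=331 -> in-order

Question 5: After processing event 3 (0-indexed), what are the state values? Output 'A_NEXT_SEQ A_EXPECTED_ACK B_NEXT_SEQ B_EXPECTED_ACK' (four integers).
After event 0: A_seq=100 A_ack=200 B_seq=200 B_ack=100
After event 1: A_seq=244 A_ack=200 B_seq=200 B_ack=100
After event 2: A_seq=302 A_ack=200 B_seq=200 B_ack=100
After event 3: A_seq=302 A_ack=200 B_seq=200 B_ack=302

302 200 200 302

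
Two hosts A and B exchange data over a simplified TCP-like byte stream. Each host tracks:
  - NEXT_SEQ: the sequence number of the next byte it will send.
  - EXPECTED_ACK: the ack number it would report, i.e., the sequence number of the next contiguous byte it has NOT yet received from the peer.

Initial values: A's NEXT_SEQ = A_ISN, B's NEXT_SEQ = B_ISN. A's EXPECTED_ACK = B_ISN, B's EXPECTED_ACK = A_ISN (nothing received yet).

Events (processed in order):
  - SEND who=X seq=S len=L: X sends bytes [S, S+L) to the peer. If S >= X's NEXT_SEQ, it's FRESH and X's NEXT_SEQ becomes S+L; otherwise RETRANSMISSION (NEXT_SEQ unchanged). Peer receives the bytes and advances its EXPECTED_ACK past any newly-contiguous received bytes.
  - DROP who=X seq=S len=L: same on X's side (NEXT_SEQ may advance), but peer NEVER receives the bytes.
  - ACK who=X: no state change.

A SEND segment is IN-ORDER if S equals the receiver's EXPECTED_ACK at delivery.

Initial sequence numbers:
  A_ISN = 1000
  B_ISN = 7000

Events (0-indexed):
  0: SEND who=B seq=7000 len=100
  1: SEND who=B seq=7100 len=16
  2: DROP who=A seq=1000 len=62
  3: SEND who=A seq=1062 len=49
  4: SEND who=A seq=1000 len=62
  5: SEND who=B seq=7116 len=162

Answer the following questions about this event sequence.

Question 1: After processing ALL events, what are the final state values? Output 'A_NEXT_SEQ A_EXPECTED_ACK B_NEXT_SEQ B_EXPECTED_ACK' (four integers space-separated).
Answer: 1111 7278 7278 1111

Derivation:
After event 0: A_seq=1000 A_ack=7100 B_seq=7100 B_ack=1000
After event 1: A_seq=1000 A_ack=7116 B_seq=7116 B_ack=1000
After event 2: A_seq=1062 A_ack=7116 B_seq=7116 B_ack=1000
After event 3: A_seq=1111 A_ack=7116 B_seq=7116 B_ack=1000
After event 4: A_seq=1111 A_ack=7116 B_seq=7116 B_ack=1111
After event 5: A_seq=1111 A_ack=7278 B_seq=7278 B_ack=1111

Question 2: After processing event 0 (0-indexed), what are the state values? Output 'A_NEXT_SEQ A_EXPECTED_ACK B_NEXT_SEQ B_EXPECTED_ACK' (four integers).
After event 0: A_seq=1000 A_ack=7100 B_seq=7100 B_ack=1000

1000 7100 7100 1000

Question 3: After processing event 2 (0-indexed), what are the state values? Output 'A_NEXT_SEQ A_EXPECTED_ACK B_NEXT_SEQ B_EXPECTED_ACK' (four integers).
After event 0: A_seq=1000 A_ack=7100 B_seq=7100 B_ack=1000
After event 1: A_seq=1000 A_ack=7116 B_seq=7116 B_ack=1000
After event 2: A_seq=1062 A_ack=7116 B_seq=7116 B_ack=1000

1062 7116 7116 1000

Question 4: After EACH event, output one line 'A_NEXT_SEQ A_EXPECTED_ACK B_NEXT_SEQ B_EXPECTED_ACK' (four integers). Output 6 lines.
1000 7100 7100 1000
1000 7116 7116 1000
1062 7116 7116 1000
1111 7116 7116 1000
1111 7116 7116 1111
1111 7278 7278 1111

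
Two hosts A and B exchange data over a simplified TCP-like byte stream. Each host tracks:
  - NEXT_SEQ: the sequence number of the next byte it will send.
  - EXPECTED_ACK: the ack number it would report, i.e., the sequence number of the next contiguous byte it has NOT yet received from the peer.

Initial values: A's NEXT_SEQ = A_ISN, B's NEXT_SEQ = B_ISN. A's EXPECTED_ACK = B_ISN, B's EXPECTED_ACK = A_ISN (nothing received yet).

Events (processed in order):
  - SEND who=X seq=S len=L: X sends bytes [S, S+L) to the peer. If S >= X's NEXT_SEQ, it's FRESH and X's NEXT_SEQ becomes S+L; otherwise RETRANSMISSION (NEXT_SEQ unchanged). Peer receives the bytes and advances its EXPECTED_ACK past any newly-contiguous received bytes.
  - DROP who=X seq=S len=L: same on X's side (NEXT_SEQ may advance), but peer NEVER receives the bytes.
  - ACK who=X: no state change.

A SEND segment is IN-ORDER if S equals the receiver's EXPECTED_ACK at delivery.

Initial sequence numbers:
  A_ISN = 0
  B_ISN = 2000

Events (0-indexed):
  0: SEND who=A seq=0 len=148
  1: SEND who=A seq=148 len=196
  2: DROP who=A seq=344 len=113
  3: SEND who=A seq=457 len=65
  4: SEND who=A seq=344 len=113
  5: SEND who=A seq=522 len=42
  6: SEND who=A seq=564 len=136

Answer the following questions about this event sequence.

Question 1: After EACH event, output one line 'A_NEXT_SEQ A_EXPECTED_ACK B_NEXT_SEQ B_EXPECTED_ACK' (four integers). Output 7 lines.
148 2000 2000 148
344 2000 2000 344
457 2000 2000 344
522 2000 2000 344
522 2000 2000 522
564 2000 2000 564
700 2000 2000 700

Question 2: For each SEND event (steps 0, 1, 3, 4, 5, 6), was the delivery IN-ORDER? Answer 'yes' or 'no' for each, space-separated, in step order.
Step 0: SEND seq=0 -> in-order
Step 1: SEND seq=148 -> in-order
Step 3: SEND seq=457 -> out-of-order
Step 4: SEND seq=344 -> in-order
Step 5: SEND seq=522 -> in-order
Step 6: SEND seq=564 -> in-order

Answer: yes yes no yes yes yes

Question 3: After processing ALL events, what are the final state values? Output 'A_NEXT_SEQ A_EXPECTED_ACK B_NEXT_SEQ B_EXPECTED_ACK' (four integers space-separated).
Answer: 700 2000 2000 700

Derivation:
After event 0: A_seq=148 A_ack=2000 B_seq=2000 B_ack=148
After event 1: A_seq=344 A_ack=2000 B_seq=2000 B_ack=344
After event 2: A_seq=457 A_ack=2000 B_seq=2000 B_ack=344
After event 3: A_seq=522 A_ack=2000 B_seq=2000 B_ack=344
After event 4: A_seq=522 A_ack=2000 B_seq=2000 B_ack=522
After event 5: A_seq=564 A_ack=2000 B_seq=2000 B_ack=564
After event 6: A_seq=700 A_ack=2000 B_seq=2000 B_ack=700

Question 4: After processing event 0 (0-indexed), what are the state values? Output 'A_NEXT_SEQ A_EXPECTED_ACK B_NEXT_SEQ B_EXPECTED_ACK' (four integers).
After event 0: A_seq=148 A_ack=2000 B_seq=2000 B_ack=148

148 2000 2000 148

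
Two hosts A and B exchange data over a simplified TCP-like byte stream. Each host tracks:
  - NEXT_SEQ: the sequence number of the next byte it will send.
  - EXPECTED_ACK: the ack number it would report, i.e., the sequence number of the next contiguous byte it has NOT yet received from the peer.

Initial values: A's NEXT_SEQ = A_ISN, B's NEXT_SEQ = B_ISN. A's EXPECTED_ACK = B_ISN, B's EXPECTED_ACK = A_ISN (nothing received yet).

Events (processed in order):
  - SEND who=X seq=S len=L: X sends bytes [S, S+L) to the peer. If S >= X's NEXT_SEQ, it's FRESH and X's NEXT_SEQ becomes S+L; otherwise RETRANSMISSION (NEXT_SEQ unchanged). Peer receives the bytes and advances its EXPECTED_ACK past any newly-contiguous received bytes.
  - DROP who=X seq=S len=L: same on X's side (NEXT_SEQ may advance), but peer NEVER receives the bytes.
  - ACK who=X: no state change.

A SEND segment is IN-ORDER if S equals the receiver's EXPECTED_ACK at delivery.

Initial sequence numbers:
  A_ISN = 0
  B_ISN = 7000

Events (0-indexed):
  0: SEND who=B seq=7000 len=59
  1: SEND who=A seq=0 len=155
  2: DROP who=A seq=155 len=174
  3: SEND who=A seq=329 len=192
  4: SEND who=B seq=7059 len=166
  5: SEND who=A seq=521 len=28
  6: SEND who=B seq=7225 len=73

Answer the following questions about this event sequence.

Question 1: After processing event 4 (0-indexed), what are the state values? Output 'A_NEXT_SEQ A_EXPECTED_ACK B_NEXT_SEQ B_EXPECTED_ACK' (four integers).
After event 0: A_seq=0 A_ack=7059 B_seq=7059 B_ack=0
After event 1: A_seq=155 A_ack=7059 B_seq=7059 B_ack=155
After event 2: A_seq=329 A_ack=7059 B_seq=7059 B_ack=155
After event 3: A_seq=521 A_ack=7059 B_seq=7059 B_ack=155
After event 4: A_seq=521 A_ack=7225 B_seq=7225 B_ack=155

521 7225 7225 155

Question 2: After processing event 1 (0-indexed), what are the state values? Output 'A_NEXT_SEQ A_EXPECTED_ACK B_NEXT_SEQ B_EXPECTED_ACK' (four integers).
After event 0: A_seq=0 A_ack=7059 B_seq=7059 B_ack=0
After event 1: A_seq=155 A_ack=7059 B_seq=7059 B_ack=155

155 7059 7059 155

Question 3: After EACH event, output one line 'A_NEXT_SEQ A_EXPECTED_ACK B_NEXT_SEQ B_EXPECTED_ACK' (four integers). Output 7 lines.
0 7059 7059 0
155 7059 7059 155
329 7059 7059 155
521 7059 7059 155
521 7225 7225 155
549 7225 7225 155
549 7298 7298 155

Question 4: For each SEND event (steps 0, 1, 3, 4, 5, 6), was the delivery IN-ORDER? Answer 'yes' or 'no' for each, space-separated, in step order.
Step 0: SEND seq=7000 -> in-order
Step 1: SEND seq=0 -> in-order
Step 3: SEND seq=329 -> out-of-order
Step 4: SEND seq=7059 -> in-order
Step 5: SEND seq=521 -> out-of-order
Step 6: SEND seq=7225 -> in-order

Answer: yes yes no yes no yes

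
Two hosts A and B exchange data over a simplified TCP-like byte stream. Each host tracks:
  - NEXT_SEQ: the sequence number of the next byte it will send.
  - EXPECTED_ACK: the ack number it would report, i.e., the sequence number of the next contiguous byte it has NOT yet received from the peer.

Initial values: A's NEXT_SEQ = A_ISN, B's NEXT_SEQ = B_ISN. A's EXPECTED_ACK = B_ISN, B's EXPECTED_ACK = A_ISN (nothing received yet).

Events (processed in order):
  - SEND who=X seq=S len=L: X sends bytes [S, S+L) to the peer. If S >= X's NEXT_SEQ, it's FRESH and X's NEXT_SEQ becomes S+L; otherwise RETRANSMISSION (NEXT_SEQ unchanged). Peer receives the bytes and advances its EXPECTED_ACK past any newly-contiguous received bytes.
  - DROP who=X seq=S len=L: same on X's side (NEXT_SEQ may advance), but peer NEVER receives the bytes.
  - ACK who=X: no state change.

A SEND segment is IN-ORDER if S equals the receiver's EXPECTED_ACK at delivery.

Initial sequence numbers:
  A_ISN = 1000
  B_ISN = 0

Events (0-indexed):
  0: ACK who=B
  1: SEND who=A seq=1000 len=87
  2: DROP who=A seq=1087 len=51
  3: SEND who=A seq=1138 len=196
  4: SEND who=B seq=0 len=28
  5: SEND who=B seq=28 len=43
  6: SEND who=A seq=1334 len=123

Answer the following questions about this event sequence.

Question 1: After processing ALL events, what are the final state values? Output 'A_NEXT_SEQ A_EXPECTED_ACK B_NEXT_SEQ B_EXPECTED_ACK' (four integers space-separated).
Answer: 1457 71 71 1087

Derivation:
After event 0: A_seq=1000 A_ack=0 B_seq=0 B_ack=1000
After event 1: A_seq=1087 A_ack=0 B_seq=0 B_ack=1087
After event 2: A_seq=1138 A_ack=0 B_seq=0 B_ack=1087
After event 3: A_seq=1334 A_ack=0 B_seq=0 B_ack=1087
After event 4: A_seq=1334 A_ack=28 B_seq=28 B_ack=1087
After event 5: A_seq=1334 A_ack=71 B_seq=71 B_ack=1087
After event 6: A_seq=1457 A_ack=71 B_seq=71 B_ack=1087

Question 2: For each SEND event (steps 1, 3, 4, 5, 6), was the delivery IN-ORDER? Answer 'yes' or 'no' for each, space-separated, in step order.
Step 1: SEND seq=1000 -> in-order
Step 3: SEND seq=1138 -> out-of-order
Step 4: SEND seq=0 -> in-order
Step 5: SEND seq=28 -> in-order
Step 6: SEND seq=1334 -> out-of-order

Answer: yes no yes yes no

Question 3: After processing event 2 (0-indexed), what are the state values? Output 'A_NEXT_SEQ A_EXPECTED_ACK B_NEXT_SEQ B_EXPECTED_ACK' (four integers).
After event 0: A_seq=1000 A_ack=0 B_seq=0 B_ack=1000
After event 1: A_seq=1087 A_ack=0 B_seq=0 B_ack=1087
After event 2: A_seq=1138 A_ack=0 B_seq=0 B_ack=1087

1138 0 0 1087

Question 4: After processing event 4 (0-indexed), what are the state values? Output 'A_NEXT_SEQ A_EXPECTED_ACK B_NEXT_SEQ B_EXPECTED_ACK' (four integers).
After event 0: A_seq=1000 A_ack=0 B_seq=0 B_ack=1000
After event 1: A_seq=1087 A_ack=0 B_seq=0 B_ack=1087
After event 2: A_seq=1138 A_ack=0 B_seq=0 B_ack=1087
After event 3: A_seq=1334 A_ack=0 B_seq=0 B_ack=1087
After event 4: A_seq=1334 A_ack=28 B_seq=28 B_ack=1087

1334 28 28 1087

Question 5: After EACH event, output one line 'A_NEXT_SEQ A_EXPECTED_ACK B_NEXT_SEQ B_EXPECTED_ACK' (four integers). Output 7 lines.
1000 0 0 1000
1087 0 0 1087
1138 0 0 1087
1334 0 0 1087
1334 28 28 1087
1334 71 71 1087
1457 71 71 1087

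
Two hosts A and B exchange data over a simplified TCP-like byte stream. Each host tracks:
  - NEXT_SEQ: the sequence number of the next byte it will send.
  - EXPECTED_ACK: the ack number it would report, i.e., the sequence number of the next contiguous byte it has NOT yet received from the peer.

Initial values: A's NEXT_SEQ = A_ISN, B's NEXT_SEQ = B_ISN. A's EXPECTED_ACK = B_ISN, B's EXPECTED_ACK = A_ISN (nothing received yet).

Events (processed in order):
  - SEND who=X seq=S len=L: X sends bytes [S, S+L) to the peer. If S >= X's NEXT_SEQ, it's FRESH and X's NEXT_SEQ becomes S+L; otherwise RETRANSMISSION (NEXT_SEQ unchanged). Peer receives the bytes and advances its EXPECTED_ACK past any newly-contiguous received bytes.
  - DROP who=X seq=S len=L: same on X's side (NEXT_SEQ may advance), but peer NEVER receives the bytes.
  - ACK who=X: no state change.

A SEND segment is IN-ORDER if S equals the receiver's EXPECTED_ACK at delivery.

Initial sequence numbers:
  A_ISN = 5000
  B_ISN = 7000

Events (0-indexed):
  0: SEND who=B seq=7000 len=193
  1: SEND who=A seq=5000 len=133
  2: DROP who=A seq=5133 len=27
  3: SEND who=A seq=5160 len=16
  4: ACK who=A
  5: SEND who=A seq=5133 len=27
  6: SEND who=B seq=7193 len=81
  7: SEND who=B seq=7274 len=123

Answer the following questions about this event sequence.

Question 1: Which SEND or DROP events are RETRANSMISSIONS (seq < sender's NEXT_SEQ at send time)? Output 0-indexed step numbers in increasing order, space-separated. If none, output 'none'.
Step 0: SEND seq=7000 -> fresh
Step 1: SEND seq=5000 -> fresh
Step 2: DROP seq=5133 -> fresh
Step 3: SEND seq=5160 -> fresh
Step 5: SEND seq=5133 -> retransmit
Step 6: SEND seq=7193 -> fresh
Step 7: SEND seq=7274 -> fresh

Answer: 5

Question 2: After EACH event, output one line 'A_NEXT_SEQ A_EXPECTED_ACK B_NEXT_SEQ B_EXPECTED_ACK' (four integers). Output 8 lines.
5000 7193 7193 5000
5133 7193 7193 5133
5160 7193 7193 5133
5176 7193 7193 5133
5176 7193 7193 5133
5176 7193 7193 5176
5176 7274 7274 5176
5176 7397 7397 5176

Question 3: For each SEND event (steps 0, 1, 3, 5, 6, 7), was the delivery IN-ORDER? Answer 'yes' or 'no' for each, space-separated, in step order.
Step 0: SEND seq=7000 -> in-order
Step 1: SEND seq=5000 -> in-order
Step 3: SEND seq=5160 -> out-of-order
Step 5: SEND seq=5133 -> in-order
Step 6: SEND seq=7193 -> in-order
Step 7: SEND seq=7274 -> in-order

Answer: yes yes no yes yes yes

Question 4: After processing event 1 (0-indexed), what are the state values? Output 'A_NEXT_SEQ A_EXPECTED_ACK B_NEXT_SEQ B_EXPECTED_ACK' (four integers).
After event 0: A_seq=5000 A_ack=7193 B_seq=7193 B_ack=5000
After event 1: A_seq=5133 A_ack=7193 B_seq=7193 B_ack=5133

5133 7193 7193 5133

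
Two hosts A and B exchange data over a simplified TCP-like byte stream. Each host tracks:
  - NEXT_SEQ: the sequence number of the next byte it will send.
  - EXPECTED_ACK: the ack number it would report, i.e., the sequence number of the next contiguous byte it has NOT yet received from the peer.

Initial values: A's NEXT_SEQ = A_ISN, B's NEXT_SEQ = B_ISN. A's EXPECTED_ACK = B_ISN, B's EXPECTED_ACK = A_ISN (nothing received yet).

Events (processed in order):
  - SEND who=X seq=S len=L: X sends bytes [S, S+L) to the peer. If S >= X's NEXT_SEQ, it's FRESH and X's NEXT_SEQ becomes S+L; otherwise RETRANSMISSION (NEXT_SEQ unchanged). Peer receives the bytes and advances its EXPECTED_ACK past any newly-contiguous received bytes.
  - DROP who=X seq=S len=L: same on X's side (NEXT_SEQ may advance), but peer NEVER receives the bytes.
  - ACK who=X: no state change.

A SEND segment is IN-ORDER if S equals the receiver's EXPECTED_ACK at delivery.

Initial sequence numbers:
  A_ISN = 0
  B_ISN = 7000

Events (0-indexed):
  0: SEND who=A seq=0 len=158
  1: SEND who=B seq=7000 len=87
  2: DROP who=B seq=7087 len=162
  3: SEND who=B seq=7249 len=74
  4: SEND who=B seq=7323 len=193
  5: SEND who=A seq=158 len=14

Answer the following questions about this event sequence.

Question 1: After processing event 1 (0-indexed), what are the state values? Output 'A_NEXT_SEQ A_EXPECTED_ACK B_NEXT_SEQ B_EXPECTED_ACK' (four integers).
After event 0: A_seq=158 A_ack=7000 B_seq=7000 B_ack=158
After event 1: A_seq=158 A_ack=7087 B_seq=7087 B_ack=158

158 7087 7087 158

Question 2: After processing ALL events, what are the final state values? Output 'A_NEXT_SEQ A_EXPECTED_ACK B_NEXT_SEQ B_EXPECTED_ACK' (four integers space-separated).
After event 0: A_seq=158 A_ack=7000 B_seq=7000 B_ack=158
After event 1: A_seq=158 A_ack=7087 B_seq=7087 B_ack=158
After event 2: A_seq=158 A_ack=7087 B_seq=7249 B_ack=158
After event 3: A_seq=158 A_ack=7087 B_seq=7323 B_ack=158
After event 4: A_seq=158 A_ack=7087 B_seq=7516 B_ack=158
After event 5: A_seq=172 A_ack=7087 B_seq=7516 B_ack=172

Answer: 172 7087 7516 172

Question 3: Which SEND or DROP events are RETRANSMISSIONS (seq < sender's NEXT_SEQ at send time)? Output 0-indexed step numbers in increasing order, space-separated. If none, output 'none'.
Step 0: SEND seq=0 -> fresh
Step 1: SEND seq=7000 -> fresh
Step 2: DROP seq=7087 -> fresh
Step 3: SEND seq=7249 -> fresh
Step 4: SEND seq=7323 -> fresh
Step 5: SEND seq=158 -> fresh

Answer: none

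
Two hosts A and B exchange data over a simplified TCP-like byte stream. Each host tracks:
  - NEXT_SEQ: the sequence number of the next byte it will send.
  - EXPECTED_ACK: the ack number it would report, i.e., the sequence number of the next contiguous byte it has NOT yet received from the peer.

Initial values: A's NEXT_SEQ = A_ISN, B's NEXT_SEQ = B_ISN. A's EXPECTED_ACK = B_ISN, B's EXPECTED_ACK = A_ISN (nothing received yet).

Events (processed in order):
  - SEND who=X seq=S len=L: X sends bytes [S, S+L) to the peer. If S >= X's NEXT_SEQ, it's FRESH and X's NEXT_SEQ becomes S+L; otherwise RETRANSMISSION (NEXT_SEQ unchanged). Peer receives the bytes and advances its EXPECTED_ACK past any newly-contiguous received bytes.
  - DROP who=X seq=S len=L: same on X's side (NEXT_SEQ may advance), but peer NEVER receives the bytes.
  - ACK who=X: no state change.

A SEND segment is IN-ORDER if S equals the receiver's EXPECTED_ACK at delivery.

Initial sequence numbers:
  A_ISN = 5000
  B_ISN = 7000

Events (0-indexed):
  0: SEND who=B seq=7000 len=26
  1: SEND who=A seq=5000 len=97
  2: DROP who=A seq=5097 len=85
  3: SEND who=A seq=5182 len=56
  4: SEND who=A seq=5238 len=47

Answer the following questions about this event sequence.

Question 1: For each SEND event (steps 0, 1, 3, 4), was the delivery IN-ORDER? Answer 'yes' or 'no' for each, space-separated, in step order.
Answer: yes yes no no

Derivation:
Step 0: SEND seq=7000 -> in-order
Step 1: SEND seq=5000 -> in-order
Step 3: SEND seq=5182 -> out-of-order
Step 4: SEND seq=5238 -> out-of-order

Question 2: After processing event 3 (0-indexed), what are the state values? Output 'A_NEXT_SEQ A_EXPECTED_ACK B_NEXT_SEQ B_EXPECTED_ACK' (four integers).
After event 0: A_seq=5000 A_ack=7026 B_seq=7026 B_ack=5000
After event 1: A_seq=5097 A_ack=7026 B_seq=7026 B_ack=5097
After event 2: A_seq=5182 A_ack=7026 B_seq=7026 B_ack=5097
After event 3: A_seq=5238 A_ack=7026 B_seq=7026 B_ack=5097

5238 7026 7026 5097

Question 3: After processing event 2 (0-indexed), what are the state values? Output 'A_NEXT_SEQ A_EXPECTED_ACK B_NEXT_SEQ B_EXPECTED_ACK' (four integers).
After event 0: A_seq=5000 A_ack=7026 B_seq=7026 B_ack=5000
After event 1: A_seq=5097 A_ack=7026 B_seq=7026 B_ack=5097
After event 2: A_seq=5182 A_ack=7026 B_seq=7026 B_ack=5097

5182 7026 7026 5097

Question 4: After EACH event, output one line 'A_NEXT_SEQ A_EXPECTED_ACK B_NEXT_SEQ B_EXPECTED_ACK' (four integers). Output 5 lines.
5000 7026 7026 5000
5097 7026 7026 5097
5182 7026 7026 5097
5238 7026 7026 5097
5285 7026 7026 5097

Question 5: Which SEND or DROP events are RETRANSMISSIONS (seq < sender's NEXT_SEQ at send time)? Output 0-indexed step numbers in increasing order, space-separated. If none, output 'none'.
Step 0: SEND seq=7000 -> fresh
Step 1: SEND seq=5000 -> fresh
Step 2: DROP seq=5097 -> fresh
Step 3: SEND seq=5182 -> fresh
Step 4: SEND seq=5238 -> fresh

Answer: none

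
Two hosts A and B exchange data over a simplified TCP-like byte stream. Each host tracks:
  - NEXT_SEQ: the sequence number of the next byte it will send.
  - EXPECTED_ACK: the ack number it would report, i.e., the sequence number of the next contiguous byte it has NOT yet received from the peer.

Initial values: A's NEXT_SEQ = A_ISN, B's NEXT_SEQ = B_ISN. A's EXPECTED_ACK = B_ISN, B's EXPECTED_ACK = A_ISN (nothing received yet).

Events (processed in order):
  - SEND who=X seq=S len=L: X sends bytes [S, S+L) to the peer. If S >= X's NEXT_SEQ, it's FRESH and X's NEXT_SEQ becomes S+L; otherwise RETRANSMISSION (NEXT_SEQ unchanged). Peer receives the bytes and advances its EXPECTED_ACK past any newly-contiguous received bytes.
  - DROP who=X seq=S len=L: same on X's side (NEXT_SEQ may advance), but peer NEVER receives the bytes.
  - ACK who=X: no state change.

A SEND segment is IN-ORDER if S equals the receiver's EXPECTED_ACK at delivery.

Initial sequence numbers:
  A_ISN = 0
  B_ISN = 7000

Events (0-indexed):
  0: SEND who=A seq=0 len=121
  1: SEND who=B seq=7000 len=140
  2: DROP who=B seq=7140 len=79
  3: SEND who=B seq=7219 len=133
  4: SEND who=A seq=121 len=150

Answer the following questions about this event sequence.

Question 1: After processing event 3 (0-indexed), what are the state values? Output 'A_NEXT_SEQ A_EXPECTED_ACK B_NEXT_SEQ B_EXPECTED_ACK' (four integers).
After event 0: A_seq=121 A_ack=7000 B_seq=7000 B_ack=121
After event 1: A_seq=121 A_ack=7140 B_seq=7140 B_ack=121
After event 2: A_seq=121 A_ack=7140 B_seq=7219 B_ack=121
After event 3: A_seq=121 A_ack=7140 B_seq=7352 B_ack=121

121 7140 7352 121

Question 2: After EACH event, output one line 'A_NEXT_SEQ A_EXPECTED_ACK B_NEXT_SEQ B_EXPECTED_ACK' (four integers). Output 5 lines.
121 7000 7000 121
121 7140 7140 121
121 7140 7219 121
121 7140 7352 121
271 7140 7352 271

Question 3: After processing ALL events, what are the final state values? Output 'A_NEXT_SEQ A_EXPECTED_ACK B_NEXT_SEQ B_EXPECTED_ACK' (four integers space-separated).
Answer: 271 7140 7352 271

Derivation:
After event 0: A_seq=121 A_ack=7000 B_seq=7000 B_ack=121
After event 1: A_seq=121 A_ack=7140 B_seq=7140 B_ack=121
After event 2: A_seq=121 A_ack=7140 B_seq=7219 B_ack=121
After event 3: A_seq=121 A_ack=7140 B_seq=7352 B_ack=121
After event 4: A_seq=271 A_ack=7140 B_seq=7352 B_ack=271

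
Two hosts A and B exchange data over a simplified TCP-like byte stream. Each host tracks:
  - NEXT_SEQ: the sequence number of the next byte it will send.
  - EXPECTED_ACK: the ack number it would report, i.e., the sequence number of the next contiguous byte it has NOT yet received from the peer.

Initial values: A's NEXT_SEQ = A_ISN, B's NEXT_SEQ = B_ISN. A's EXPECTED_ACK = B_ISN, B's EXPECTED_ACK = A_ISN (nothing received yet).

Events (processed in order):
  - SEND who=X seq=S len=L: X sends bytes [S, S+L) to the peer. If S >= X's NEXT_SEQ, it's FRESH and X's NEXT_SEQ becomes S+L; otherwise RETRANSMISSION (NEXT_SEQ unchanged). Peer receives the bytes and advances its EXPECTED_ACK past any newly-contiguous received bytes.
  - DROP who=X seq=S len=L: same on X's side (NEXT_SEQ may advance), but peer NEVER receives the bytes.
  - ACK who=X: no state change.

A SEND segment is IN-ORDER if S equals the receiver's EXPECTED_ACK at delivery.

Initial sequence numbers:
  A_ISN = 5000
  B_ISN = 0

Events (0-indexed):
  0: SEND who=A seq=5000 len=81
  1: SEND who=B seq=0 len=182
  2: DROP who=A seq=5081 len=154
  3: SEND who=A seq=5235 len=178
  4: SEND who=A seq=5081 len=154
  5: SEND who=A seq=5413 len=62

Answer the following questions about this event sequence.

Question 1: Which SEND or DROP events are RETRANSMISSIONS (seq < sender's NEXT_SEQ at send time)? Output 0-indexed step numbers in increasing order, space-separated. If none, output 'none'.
Step 0: SEND seq=5000 -> fresh
Step 1: SEND seq=0 -> fresh
Step 2: DROP seq=5081 -> fresh
Step 3: SEND seq=5235 -> fresh
Step 4: SEND seq=5081 -> retransmit
Step 5: SEND seq=5413 -> fresh

Answer: 4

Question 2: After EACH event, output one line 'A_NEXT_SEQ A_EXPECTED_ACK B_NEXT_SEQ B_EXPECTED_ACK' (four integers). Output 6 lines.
5081 0 0 5081
5081 182 182 5081
5235 182 182 5081
5413 182 182 5081
5413 182 182 5413
5475 182 182 5475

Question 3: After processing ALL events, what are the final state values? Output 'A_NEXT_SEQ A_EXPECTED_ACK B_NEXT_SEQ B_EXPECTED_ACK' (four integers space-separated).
Answer: 5475 182 182 5475

Derivation:
After event 0: A_seq=5081 A_ack=0 B_seq=0 B_ack=5081
After event 1: A_seq=5081 A_ack=182 B_seq=182 B_ack=5081
After event 2: A_seq=5235 A_ack=182 B_seq=182 B_ack=5081
After event 3: A_seq=5413 A_ack=182 B_seq=182 B_ack=5081
After event 4: A_seq=5413 A_ack=182 B_seq=182 B_ack=5413
After event 5: A_seq=5475 A_ack=182 B_seq=182 B_ack=5475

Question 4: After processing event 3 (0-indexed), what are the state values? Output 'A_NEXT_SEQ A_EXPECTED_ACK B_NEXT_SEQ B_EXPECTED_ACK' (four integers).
After event 0: A_seq=5081 A_ack=0 B_seq=0 B_ack=5081
After event 1: A_seq=5081 A_ack=182 B_seq=182 B_ack=5081
After event 2: A_seq=5235 A_ack=182 B_seq=182 B_ack=5081
After event 3: A_seq=5413 A_ack=182 B_seq=182 B_ack=5081

5413 182 182 5081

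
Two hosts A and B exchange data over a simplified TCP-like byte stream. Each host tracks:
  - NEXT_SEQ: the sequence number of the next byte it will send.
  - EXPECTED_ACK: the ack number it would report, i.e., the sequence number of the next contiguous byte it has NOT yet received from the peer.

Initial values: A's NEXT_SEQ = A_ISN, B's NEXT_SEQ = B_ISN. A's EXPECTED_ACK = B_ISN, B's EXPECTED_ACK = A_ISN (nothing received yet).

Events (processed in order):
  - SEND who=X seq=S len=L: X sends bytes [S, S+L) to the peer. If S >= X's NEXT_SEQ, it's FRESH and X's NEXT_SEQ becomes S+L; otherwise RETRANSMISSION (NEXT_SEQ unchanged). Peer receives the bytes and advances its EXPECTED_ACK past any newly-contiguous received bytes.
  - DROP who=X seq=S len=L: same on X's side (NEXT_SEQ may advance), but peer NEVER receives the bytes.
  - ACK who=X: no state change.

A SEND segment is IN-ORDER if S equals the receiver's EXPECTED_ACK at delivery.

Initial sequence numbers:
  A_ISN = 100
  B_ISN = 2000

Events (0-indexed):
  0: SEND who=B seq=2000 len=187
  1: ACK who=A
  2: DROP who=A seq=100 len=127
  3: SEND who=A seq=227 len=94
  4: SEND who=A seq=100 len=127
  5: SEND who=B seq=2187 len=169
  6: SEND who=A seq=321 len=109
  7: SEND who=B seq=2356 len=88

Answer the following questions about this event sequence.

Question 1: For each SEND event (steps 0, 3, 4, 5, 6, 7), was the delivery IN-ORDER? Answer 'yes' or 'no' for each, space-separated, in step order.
Step 0: SEND seq=2000 -> in-order
Step 3: SEND seq=227 -> out-of-order
Step 4: SEND seq=100 -> in-order
Step 5: SEND seq=2187 -> in-order
Step 6: SEND seq=321 -> in-order
Step 7: SEND seq=2356 -> in-order

Answer: yes no yes yes yes yes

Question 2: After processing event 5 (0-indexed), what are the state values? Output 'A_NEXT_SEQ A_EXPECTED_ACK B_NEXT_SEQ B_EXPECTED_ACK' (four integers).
After event 0: A_seq=100 A_ack=2187 B_seq=2187 B_ack=100
After event 1: A_seq=100 A_ack=2187 B_seq=2187 B_ack=100
After event 2: A_seq=227 A_ack=2187 B_seq=2187 B_ack=100
After event 3: A_seq=321 A_ack=2187 B_seq=2187 B_ack=100
After event 4: A_seq=321 A_ack=2187 B_seq=2187 B_ack=321
After event 5: A_seq=321 A_ack=2356 B_seq=2356 B_ack=321

321 2356 2356 321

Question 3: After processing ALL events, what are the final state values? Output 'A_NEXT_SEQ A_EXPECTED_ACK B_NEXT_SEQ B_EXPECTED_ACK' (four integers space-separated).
Answer: 430 2444 2444 430

Derivation:
After event 0: A_seq=100 A_ack=2187 B_seq=2187 B_ack=100
After event 1: A_seq=100 A_ack=2187 B_seq=2187 B_ack=100
After event 2: A_seq=227 A_ack=2187 B_seq=2187 B_ack=100
After event 3: A_seq=321 A_ack=2187 B_seq=2187 B_ack=100
After event 4: A_seq=321 A_ack=2187 B_seq=2187 B_ack=321
After event 5: A_seq=321 A_ack=2356 B_seq=2356 B_ack=321
After event 6: A_seq=430 A_ack=2356 B_seq=2356 B_ack=430
After event 7: A_seq=430 A_ack=2444 B_seq=2444 B_ack=430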